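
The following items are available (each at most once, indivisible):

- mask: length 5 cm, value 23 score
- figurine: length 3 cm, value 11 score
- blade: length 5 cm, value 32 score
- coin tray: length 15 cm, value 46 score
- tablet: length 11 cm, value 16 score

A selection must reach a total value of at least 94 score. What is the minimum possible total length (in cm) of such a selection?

Subsets with value ≥ 94, sorted by total length:
- mask+blade+coin tray: length 25, value 101
- mask+figurine+blade+coin tray: length 28, value 112
- blade+coin tray+tablet: length 31, value 94
- figurine+blade+coin tray+tablet: length 34, value 105
Minimum length: 25 cm.

25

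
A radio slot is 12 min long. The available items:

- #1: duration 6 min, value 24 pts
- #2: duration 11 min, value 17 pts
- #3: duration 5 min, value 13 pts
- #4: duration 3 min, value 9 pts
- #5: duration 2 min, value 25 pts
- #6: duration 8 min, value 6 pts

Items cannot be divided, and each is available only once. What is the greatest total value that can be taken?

58 pts

Check high-value combinations within 12 min:
- #1+#4+#5: duration 6+3+2=11, value 24+9+25=58
- #1+#5: duration 6+2=8, value 24+25=49
- #3+#4+#5: duration 5+3+2=10, value 13+9+25=47
Best: 58 pts.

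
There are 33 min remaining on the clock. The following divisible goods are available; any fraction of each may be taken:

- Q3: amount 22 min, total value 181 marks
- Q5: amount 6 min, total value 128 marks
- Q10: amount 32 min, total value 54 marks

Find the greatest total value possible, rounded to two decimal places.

317.44

Take in order of value per unit:
- Q5 (128/6 per unit): all 6 → value 128, running total 128.00
- Q3 (181/22 per unit): all 22 → value 181, running total 309.00
- Q10 (54/32 per unit): 5 of 32 → value 5×54/32 = 8.4375, running total 317.44
Total 317.44.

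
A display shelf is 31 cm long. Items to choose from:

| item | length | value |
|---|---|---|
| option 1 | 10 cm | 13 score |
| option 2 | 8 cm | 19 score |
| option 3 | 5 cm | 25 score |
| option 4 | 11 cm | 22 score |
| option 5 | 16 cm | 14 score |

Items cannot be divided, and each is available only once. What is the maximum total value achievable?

This is a 0/1 knapsack; check combinations near the capacity.
- option 2+option 3+option 4: length 8+5+11=24, value 19+25+22=66
- option 1+option 3+option 4: length 10+5+11=26, value 13+25+22=60
- option 2+option 3+option 5: length 8+5+16=29, value 19+25+14=58
- option 1+option 2+option 3: length 10+8+5=23, value 13+19+25=57
- option 1+option 2+option 4: length 10+8+11=29, value 13+19+22=54
Best: 66 score.

66 score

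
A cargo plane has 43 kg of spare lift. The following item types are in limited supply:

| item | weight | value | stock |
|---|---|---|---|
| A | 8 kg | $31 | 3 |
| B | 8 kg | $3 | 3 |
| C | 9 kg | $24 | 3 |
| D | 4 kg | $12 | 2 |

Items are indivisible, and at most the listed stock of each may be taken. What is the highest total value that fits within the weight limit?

$141

Top feasible selections:
- 3×A + 1×C + 2×D: weight 41, value 141
- 3×A + 2×C: weight 42, value 141
- 2×A + 2×C + 2×D: weight 42, value 134
- 2×A + 3×C: weight 43, value 134
Best: $141.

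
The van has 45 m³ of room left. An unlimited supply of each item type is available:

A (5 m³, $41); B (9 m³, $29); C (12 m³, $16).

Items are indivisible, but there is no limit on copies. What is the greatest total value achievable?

Best value-per-unit is A at 41/5, and filling with it alone uses volume 9×5=45. No mix of the others beats 9×41 = 369.

$369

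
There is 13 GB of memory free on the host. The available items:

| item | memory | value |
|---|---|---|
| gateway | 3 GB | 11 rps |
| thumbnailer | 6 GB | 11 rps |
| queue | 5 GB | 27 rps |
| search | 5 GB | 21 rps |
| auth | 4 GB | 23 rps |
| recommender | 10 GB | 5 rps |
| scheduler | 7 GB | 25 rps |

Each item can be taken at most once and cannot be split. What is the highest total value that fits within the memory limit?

61 rps

Check high-value combinations within 13 GB:
- gateway+queue+auth: memory 3+5+4=12, value 11+27+23=61
- gateway+queue+search: memory 3+5+5=13, value 11+27+21=59
- gateway+search+auth: memory 3+5+4=12, value 11+21+23=55
- queue+scheduler: memory 5+7=12, value 27+25=52
Best: 61 rps.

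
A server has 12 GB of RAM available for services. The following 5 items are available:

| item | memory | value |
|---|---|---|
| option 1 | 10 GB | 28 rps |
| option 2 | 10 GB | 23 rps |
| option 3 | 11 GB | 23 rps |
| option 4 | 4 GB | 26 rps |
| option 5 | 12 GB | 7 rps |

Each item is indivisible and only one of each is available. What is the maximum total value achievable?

Check high-value combinations within 12 GB:
- option 1: memory 10, value 28
- option 4: memory 4, value 26
- option 2: memory 10, value 23
- option 3: memory 11, value 23
Best: 28 rps.

28 rps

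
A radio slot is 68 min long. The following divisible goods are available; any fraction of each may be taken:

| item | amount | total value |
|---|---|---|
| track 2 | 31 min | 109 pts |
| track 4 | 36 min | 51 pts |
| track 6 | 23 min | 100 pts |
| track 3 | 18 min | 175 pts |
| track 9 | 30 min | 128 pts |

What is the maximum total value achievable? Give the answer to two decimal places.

390.20

Take in order of value per unit:
- track 3 (175/18 per unit): all 18 → value 175, running total 175.00
- track 6 (100/23 per unit): all 23 → value 100, running total 275.00
- track 9 (128/30 per unit): 27 of 30 → value 27×128/30 = 115.2000, running total 390.20
Total 390.20.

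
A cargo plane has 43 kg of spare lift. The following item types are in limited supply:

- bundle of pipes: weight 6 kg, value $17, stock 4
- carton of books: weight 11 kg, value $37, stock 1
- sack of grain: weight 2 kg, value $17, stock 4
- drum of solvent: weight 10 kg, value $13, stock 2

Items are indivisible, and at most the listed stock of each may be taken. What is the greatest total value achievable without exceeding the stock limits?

Top feasible selections:
- 4×bundle of pipes + 1×carton of books + 4×sack of grain: weight 43, value 173
- 3×bundle of pipes + 1×carton of books + 4×sack of grain: weight 37, value 156
Best: $173.

$173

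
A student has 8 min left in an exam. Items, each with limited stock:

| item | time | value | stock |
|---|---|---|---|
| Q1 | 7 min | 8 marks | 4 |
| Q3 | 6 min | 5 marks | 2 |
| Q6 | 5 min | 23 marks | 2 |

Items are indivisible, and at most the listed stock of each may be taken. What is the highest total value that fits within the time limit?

Best selections within time 8 and stock limits:
- 1×Q6: time 5, value 23
- 1×Q1: time 7, value 8
Best: 23 marks.

23 marks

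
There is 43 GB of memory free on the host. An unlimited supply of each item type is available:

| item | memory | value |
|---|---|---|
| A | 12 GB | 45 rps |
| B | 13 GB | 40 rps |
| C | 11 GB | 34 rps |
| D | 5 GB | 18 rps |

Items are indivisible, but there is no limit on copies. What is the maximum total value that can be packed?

153 rps

Best value-per-unit is A at 45/12; filling with it alone gives 3×45 = 135.
Optimal mix: 3×A + 1×D → memory 41, value 153.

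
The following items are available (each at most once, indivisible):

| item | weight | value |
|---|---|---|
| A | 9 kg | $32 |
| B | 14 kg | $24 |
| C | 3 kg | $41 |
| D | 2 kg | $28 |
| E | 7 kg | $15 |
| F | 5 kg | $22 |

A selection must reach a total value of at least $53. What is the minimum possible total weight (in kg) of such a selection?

5

Subsets with value ≥ 53, sorted by total weight:
- C+D: weight 5, value 69
- C+F: weight 8, value 63
- C+D+F: weight 10, value 91
- C+E: weight 10, value 56
Minimum weight: 5 kg.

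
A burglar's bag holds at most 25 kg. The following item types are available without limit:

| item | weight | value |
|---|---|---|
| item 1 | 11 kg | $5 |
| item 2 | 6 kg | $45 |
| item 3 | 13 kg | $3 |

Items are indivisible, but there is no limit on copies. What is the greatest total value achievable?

$180

Best value-per-unit is item 2 at 45/6, and filling with it alone uses weight 4×6=24. No mix of the others beats 4×45 = 180.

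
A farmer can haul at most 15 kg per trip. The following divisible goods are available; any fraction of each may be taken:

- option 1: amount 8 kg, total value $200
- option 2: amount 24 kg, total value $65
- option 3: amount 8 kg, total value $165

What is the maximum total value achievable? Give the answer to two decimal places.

344.38

Take in order of value per unit:
- option 1 (200/8 per unit): all 8 → value 200, running total 200.00
- option 3 (165/8 per unit): 7 of 8 → value 7×165/8 = 144.3750, running total 344.38
Total 344.38.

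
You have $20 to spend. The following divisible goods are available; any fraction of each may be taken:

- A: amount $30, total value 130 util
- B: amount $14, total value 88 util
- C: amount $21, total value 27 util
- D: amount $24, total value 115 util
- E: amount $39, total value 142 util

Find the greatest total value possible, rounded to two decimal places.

116.75

Take in order of value per unit:
- B (88/14 per unit): all 14 → value 88, running total 88.00
- D (115/24 per unit): 6 of 24 → value 6×115/24 = 28.7500, running total 116.75
Total 116.75.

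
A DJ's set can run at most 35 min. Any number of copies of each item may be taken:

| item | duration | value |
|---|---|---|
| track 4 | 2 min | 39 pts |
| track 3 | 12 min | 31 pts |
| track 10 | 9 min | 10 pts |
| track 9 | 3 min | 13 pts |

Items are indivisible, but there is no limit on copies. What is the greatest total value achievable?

Best value-per-unit is track 4 at 39/2, and filling with it alone uses duration 17×2=34. No mix of the others beats 17×39 = 663.

663 pts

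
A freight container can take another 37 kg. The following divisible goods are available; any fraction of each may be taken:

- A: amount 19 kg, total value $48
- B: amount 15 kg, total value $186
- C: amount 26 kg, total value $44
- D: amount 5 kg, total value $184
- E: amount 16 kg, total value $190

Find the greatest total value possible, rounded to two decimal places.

562.53

Take in order of value per unit:
- D (184/5 per unit): all 5 → value 184, running total 184.00
- B (186/15 per unit): all 15 → value 186, running total 370.00
- E (190/16 per unit): all 16 → value 190, running total 560.00
- A (48/19 per unit): 1 of 19 → value 1×48/19 = 2.5263, running total 562.53
Total 562.53.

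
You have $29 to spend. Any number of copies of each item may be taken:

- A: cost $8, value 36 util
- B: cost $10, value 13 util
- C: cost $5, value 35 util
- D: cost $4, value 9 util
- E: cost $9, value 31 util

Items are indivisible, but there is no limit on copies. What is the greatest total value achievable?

Best value-per-unit is C at 35/5; filling with it alone gives 5×35 = 175.
Optimal mix: 5×C + 1×D → cost 29, value 184.

184 util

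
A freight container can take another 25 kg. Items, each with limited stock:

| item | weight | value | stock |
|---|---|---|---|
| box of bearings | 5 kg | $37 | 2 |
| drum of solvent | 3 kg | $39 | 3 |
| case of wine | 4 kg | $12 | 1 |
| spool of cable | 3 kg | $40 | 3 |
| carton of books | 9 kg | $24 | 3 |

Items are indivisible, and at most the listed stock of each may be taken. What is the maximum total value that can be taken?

$274

Best selections within weight 25 and stock limits:
- 1×box of bearings + 3×drum of solvent + 3×spool of cable: weight 23, value 274
- 2×box of bearings + 2×drum of solvent + 3×spool of cable: weight 25, value 272
Best: $274.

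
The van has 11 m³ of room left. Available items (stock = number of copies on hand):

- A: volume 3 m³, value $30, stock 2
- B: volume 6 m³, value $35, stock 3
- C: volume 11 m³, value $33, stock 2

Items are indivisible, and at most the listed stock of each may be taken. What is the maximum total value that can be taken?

Top feasible selections:
- 1×A + 1×B: volume 9, value 65
- 2×A: volume 6, value 60
- 1×B: volume 6, value 35
- 1×C: volume 11, value 33
Best: $65.

$65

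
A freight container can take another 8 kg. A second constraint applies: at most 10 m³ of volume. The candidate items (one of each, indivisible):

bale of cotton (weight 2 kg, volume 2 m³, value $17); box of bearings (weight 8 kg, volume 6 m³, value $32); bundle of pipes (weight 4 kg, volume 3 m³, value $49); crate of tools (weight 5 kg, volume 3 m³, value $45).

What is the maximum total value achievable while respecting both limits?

Feasible sets respecting both limits:
- bale of cotton+bundle of pipes: weight 6, volume 5, value 66
- bale of cotton+crate of tools: weight 7, volume 5, value 62
- bundle of pipes: weight 4, volume 3, value 49
- crate of tools: weight 5, volume 3, value 45
Best: $66.

$66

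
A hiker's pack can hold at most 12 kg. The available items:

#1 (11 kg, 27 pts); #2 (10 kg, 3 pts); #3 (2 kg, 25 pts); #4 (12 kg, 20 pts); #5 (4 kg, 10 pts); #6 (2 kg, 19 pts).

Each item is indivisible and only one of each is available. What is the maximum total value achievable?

This is a 0/1 knapsack; check combinations near the capacity.
- #3+#5+#6: weight 2+4+2=8, value 25+10+19=54
- #3+#6: weight 2+2=4, value 25+19=44
- #3+#5: weight 2+4=6, value 25+10=35
Best: 54 pts.

54 pts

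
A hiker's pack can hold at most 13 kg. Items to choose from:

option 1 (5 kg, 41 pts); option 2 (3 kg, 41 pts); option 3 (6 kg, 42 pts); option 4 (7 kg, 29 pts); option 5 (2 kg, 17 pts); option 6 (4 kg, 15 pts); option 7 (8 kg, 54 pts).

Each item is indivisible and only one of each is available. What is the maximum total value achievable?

Check high-value combinations within 13 kg:
- option 2+option 5+option 7: weight 3+2+8=13, value 41+17+54=112
- option 2+option 3+option 5: weight 3+6+2=11, value 41+42+17=100
- option 1+option 3+option 5: weight 5+6+2=13, value 41+42+17=100
Best: 112 pts.

112 pts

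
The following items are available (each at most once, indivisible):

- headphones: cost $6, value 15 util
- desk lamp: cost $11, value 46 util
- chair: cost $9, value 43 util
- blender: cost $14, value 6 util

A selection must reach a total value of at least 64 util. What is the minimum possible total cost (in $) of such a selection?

20

Subsets with value ≥ 64, sorted by total cost:
- desk lamp+chair: cost 20, value 89
- headphones+desk lamp+chair: cost 26, value 104
- headphones+chair+blender: cost 29, value 64
Minimum cost: 20 $.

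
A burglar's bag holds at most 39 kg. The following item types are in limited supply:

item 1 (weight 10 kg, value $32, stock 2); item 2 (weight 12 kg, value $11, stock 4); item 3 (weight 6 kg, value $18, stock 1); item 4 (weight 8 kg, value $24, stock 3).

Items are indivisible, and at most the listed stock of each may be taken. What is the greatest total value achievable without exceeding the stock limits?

Top feasible selections:
- 2×item 1 + 2×item 4: weight 36, value 112
- 2×item 1 + 1×item 3 + 1×item 4: weight 34, value 106
Best: $112.

$112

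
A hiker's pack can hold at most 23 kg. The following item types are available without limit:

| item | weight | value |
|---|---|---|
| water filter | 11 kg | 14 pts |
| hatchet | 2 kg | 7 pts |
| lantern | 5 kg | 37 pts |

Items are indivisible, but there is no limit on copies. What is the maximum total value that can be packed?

155 pts

Best value-per-unit is lantern at 37/5; filling with it alone gives 4×37 = 148.
Optimal mix: 1×hatchet + 4×lantern → weight 22, value 155.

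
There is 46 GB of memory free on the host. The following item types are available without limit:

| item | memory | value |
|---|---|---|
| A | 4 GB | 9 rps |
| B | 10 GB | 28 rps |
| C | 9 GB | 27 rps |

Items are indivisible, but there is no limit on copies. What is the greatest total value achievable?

Best value-per-unit is C at 27/9; filling with it alone gives 5×27 = 135.
Optimal mix: 1×B + 4×C → memory 46, value 136.

136 rps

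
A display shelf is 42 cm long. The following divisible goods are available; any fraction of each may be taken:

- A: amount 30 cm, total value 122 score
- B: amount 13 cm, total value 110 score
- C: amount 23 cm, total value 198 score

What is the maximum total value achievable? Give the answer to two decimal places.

Take in order of value per unit:
- C (198/23 per unit): all 23 → value 198, running total 198.00
- B (110/13 per unit): all 13 → value 110, running total 308.00
- A (122/30 per unit): 6 of 30 → value 6×122/30 = 24.4000, running total 332.40
Total 332.40.

332.40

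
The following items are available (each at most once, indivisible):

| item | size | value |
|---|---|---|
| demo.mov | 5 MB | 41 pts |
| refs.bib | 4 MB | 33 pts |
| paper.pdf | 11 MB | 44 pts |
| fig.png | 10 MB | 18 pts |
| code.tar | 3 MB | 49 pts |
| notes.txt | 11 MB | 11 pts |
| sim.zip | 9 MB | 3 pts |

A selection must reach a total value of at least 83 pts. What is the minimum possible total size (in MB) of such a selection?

8

Subsets with value ≥ 83, sorted by total size:
- demo.mov+code.tar: size 8, value 90
- demo.mov+refs.bib+code.tar: size 12, value 123
- paper.pdf+code.tar: size 14, value 93
- demo.mov+paper.pdf: size 16, value 85
Minimum size: 8 MB.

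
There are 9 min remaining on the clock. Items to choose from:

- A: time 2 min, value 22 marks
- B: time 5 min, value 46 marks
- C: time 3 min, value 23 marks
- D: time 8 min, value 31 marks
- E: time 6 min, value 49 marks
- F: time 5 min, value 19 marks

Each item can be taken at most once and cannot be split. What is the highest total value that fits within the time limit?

Check high-value combinations within 9 min:
- C+E: time 3+6=9, value 23+49=72
- A+E: time 2+6=8, value 22+49=71
- B+C: time 5+3=8, value 46+23=69
- A+B: time 2+5=7, value 22+46=68
- E: time 6, value 49
Best: 72 marks.

72 marks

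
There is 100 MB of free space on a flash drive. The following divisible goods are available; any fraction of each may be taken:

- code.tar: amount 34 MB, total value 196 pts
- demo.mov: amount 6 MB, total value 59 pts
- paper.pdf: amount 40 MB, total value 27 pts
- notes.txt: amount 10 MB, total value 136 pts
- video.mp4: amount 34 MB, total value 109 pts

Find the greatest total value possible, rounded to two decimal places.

Take in order of value per unit:
- notes.txt (136/10 per unit): all 10 → value 136, running total 136.00
- demo.mov (59/6 per unit): all 6 → value 59, running total 195.00
- code.tar (196/34 per unit): all 34 → value 196, running total 391.00
- video.mp4 (109/34 per unit): all 34 → value 109, running total 500.00
- paper.pdf (27/40 per unit): 16 of 40 → value 16×27/40 = 10.8000, running total 510.80
Total 510.80.

510.80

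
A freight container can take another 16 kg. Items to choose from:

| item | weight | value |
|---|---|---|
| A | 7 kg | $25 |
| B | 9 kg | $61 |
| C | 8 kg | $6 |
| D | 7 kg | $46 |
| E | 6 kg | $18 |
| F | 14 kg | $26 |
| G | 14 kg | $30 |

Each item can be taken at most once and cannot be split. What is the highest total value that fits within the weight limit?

Check high-value combinations within 16 kg:
- B+D: weight 9+7=16, value 61+46=107
- A+B: weight 7+9=16, value 25+61=86
- B+E: weight 9+6=15, value 61+18=79
- A+D: weight 7+7=14, value 25+46=71
- D+E: weight 7+6=13, value 46+18=64
Best: $107.

$107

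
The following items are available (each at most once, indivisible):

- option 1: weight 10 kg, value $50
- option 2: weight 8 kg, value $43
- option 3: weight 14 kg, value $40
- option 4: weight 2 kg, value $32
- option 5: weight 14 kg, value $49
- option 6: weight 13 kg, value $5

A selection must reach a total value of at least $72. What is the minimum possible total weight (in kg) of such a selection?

Subsets with value ≥ 72, sorted by total weight:
- option 2+option 4: weight 10, value 75
- option 1+option 4: weight 12, value 82
Minimum weight: 10 kg.

10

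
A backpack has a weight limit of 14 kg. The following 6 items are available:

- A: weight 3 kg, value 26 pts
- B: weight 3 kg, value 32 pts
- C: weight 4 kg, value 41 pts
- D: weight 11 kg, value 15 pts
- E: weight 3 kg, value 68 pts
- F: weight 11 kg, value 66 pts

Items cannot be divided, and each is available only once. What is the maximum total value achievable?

167 pts

Check high-value combinations within 14 kg:
- A+B+C+E: weight 3+3+4+3=13, value 26+32+41+68=167
- B+C+E: weight 3+4+3=10, value 32+41+68=141
- A+C+E: weight 3+4+3=10, value 26+41+68=135
- E+F: weight 3+11=14, value 68+66=134
- A+B+E: weight 3+3+3=9, value 26+32+68=126
Best: 167 pts.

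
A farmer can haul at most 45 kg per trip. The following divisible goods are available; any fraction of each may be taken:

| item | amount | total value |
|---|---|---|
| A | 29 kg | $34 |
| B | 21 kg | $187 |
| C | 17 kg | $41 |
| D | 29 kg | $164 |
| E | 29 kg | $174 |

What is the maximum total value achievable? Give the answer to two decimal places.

331.00

Take in order of value per unit:
- B (187/21 per unit): all 21 → value 187, running total 187.00
- E (174/29 per unit): 24 of 29 → value 24×174/29 = 144.0000, running total 331.00
Total 331.00.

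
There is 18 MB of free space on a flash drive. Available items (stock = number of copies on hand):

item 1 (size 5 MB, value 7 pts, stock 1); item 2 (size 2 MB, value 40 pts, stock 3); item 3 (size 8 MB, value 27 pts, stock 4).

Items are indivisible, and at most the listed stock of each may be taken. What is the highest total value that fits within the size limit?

147 pts

Top feasible selections:
- 3×item 2 + 1×item 3: size 14, value 147
- 1×item 1 + 3×item 2: size 11, value 127
- 3×item 2: size 6, value 120
Best: 147 pts.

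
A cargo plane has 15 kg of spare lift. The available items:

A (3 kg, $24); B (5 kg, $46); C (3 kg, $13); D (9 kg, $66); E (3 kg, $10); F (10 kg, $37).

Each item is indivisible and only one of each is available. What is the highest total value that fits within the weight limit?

Check high-value combinations within 15 kg:
- B+D: weight 5+9=14, value 46+66=112
- A+C+D: weight 3+3+9=15, value 24+13+66=103
- A+D+E: weight 3+9+3=15, value 24+66+10=100
Best: $112.

$112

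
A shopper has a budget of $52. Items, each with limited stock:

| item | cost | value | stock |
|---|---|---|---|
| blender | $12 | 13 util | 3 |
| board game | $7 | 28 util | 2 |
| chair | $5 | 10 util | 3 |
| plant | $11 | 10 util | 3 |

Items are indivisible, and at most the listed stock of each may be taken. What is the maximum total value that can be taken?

109 util

Top feasible selections:
- 1×blender + 2×board game + 3×chair + 1×plant: cost 52, value 109
- 2×board game + 3×chair + 2×plant: cost 51, value 106
- 2×blender + 2×board game + 2×chair: cost 48, value 102
- 1×blender + 2×board game + 3×chair: cost 41, value 99
Best: 109 util.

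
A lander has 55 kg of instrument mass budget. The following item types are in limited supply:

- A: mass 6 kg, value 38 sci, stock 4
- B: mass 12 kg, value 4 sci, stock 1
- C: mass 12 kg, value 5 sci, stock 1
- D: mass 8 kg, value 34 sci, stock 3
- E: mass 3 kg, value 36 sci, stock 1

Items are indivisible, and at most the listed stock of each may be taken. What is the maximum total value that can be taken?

Top feasible selections:
- 4×A + 3×D + 1×E: mass 51, value 290
- 4×A + 1×C + 2×D + 1×E: mass 55, value 261
Best: 290 sci.

290 sci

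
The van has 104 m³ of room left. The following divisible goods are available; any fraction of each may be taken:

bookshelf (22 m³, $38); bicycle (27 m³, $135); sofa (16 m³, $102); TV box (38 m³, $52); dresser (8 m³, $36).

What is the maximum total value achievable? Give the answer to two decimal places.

Take in order of value per unit:
- sofa (102/16 per unit): all 16 → value 102, running total 102.00
- bicycle (135/27 per unit): all 27 → value 135, running total 237.00
- dresser (36/8 per unit): all 8 → value 36, running total 273.00
- bookshelf (38/22 per unit): all 22 → value 38, running total 311.00
- TV box (52/38 per unit): 31 of 38 → value 31×52/38 = 42.4211, running total 353.42
Total 353.42.

353.42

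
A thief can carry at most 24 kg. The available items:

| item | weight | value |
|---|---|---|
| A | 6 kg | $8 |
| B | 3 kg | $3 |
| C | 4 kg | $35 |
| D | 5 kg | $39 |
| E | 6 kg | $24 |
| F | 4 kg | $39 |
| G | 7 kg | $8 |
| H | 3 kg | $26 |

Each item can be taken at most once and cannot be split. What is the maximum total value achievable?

$163

Check high-value combinations within 24 kg:
- C+D+E+F+H: weight 4+5+6+4+3=22, value 35+39+24+39+26=163
- A+C+D+F+H: weight 6+4+5+4+3=22, value 8+35+39+39+26=147
- C+D+F+G+H: weight 4+5+4+7+3=23, value 35+39+39+8+26=147
- B+C+D+F+H: weight 3+4+5+4+3=19, value 3+35+39+39+26=142
Best: $163.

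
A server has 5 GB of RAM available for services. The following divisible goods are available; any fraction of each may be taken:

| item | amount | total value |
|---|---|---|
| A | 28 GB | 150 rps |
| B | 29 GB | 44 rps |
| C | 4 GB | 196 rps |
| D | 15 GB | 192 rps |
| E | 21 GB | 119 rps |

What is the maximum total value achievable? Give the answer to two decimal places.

Take in order of value per unit:
- C (196/4 per unit): all 4 → value 196, running total 196.00
- D (192/15 per unit): 1 of 15 → value 1×192/15 = 12.8000, running total 208.80
Total 208.80.

208.80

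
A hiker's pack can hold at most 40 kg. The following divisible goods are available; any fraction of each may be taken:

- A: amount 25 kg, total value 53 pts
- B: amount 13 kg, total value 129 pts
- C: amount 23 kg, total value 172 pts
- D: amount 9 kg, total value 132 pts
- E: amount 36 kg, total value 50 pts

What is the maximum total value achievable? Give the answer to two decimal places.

395.61

Take in order of value per unit:
- D (132/9 per unit): all 9 → value 132, running total 132.00
- B (129/13 per unit): all 13 → value 129, running total 261.00
- C (172/23 per unit): 18 of 23 → value 18×172/23 = 134.6087, running total 395.61
Total 395.61.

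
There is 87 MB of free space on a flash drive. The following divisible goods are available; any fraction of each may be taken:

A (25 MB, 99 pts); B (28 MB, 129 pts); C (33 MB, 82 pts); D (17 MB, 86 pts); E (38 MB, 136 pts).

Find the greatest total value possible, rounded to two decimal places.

Take in order of value per unit:
- D (86/17 per unit): all 17 → value 86, running total 86.00
- B (129/28 per unit): all 28 → value 129, running total 215.00
- A (99/25 per unit): all 25 → value 99, running total 314.00
- E (136/38 per unit): 17 of 38 → value 17×136/38 = 60.8421, running total 374.84
Total 374.84.

374.84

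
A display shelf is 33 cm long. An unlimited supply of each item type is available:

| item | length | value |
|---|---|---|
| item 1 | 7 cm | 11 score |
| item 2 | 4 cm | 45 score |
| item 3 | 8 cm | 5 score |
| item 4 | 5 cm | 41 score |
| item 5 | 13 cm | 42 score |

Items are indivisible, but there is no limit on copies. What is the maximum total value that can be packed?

360 score

Best value-per-unit is item 2 at 45/4, and filling with it alone uses length 8×4=32. No mix of the others beats 8×45 = 360.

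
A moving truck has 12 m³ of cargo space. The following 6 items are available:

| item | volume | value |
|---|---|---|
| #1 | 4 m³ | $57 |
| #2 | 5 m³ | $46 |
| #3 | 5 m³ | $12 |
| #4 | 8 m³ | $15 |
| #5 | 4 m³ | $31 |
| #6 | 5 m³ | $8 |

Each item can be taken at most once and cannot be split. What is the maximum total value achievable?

Check high-value combinations within 12 m³:
- #1+#2: volume 4+5=9, value 57+46=103
- #1+#5: volume 4+4=8, value 57+31=88
- #2+#5: volume 5+4=9, value 46+31=77
- #1+#4: volume 4+8=12, value 57+15=72
- #1+#3: volume 4+5=9, value 57+12=69
Best: $103.

$103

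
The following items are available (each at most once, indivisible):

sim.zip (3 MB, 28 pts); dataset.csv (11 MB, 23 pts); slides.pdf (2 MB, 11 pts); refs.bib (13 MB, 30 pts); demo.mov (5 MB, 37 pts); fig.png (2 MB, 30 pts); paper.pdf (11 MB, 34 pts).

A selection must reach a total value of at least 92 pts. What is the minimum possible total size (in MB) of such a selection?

Subsets with value ≥ 92, sorted by total size:
- sim.zip+demo.mov+fig.png: size 10, value 95
- sim.zip+slides.pdf+demo.mov+fig.png: size 12, value 106
Minimum size: 10 MB.

10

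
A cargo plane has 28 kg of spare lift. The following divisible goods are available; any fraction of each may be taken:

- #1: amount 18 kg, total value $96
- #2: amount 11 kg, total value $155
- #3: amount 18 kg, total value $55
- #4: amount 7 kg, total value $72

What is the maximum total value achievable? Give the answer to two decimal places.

Take in order of value per unit:
- #2 (155/11 per unit): all 11 → value 155, running total 155.00
- #4 (72/7 per unit): all 7 → value 72, running total 227.00
- #1 (96/18 per unit): 10 of 18 → value 10×96/18 = 53.3333, running total 280.33
Total 280.33.

280.33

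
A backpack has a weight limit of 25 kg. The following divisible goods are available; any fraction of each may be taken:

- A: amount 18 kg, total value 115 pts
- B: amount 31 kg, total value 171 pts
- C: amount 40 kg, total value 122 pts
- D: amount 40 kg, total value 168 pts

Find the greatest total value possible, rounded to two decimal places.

153.61

Take in order of value per unit:
- A (115/18 per unit): all 18 → value 115, running total 115.00
- B (171/31 per unit): 7 of 31 → value 7×171/31 = 38.6129, running total 153.61
Total 153.61.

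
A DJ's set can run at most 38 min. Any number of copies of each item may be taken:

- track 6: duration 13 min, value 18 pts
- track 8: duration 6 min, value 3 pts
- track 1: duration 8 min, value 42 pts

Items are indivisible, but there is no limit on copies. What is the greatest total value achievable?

171 pts

Best value-per-unit is track 1 at 42/8; filling with it alone gives 4×42 = 168.
Optimal mix: 1×track 8 + 4×track 1 → duration 38, value 171.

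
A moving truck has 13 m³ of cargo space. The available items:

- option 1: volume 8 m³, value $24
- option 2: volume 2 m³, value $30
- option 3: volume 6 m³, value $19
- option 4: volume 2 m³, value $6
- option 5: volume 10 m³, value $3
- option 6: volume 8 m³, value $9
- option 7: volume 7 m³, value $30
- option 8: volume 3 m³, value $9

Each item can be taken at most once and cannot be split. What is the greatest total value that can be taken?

$69

Check high-value combinations within 13 m³:
- option 2+option 7+option 8: volume 2+7+3=12, value 30+30+9=69
- option 2+option 4+option 7: volume 2+2+7=11, value 30+6+30=66
- option 2+option 3+option 4+option 8: volume 2+6+2+3=13, value 30+19+6+9=64
Best: $69.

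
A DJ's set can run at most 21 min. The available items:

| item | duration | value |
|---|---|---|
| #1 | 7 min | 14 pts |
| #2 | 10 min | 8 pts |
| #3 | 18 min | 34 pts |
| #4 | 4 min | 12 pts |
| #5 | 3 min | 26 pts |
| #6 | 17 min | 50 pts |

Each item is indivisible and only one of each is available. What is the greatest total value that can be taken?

Check high-value combinations within 21 min:
- #5+#6: duration 3+17=20, value 26+50=76
- #4+#6: duration 4+17=21, value 12+50=62
- #3+#5: duration 18+3=21, value 34+26=60
- #1+#4+#5: duration 7+4+3=14, value 14+12+26=52
- #6: duration 17, value 50
Best: 76 pts.

76 pts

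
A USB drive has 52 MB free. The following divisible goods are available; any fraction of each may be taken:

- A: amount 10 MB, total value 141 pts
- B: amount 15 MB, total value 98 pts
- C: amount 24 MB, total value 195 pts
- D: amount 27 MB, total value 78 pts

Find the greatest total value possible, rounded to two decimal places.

Take in order of value per unit:
- A (141/10 per unit): all 10 → value 141, running total 141.00
- C (195/24 per unit): all 24 → value 195, running total 336.00
- B (98/15 per unit): all 15 → value 98, running total 434.00
- D (78/27 per unit): 3 of 27 → value 3×78/27 = 8.6667, running total 442.67
Total 442.67.

442.67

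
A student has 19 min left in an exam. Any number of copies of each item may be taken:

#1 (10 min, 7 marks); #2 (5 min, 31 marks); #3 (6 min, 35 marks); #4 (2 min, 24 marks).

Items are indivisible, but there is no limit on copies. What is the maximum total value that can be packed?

Best value-per-unit is #4 at 24/2, and filling with it alone uses time 9×2=18. No mix of the others beats 9×24 = 216.

216 marks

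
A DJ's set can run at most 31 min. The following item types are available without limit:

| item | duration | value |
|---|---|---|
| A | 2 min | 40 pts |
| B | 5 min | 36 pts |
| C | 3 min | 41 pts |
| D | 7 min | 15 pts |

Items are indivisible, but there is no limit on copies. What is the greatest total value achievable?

601 pts

Best value-per-unit is A at 40/2; filling with it alone gives 15×40 = 600.
Optimal mix: 14×A + 1×C → duration 31, value 601.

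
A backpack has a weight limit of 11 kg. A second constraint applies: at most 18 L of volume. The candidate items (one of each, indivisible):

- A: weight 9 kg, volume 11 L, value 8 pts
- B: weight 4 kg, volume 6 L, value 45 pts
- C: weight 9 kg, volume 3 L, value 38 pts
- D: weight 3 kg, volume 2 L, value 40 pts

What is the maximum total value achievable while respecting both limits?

85 pts

Feasible sets respecting both limits:
- B+D: weight 7, volume 8, value 85
- B: weight 4, volume 6, value 45
- D: weight 3, volume 2, value 40
- C: weight 9, volume 3, value 38
Best: 85 pts.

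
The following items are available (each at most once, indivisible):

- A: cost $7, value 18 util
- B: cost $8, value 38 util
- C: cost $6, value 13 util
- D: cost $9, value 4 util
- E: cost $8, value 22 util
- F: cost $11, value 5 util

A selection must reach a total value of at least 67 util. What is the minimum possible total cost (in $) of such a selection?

Subsets with value ≥ 67, sorted by total cost:
- A+B+C: cost 21, value 69
- B+C+E: cost 22, value 73
- A+B+E: cost 23, value 78
- A+B+C+E: cost 29, value 91
Minimum cost: 21 $.

21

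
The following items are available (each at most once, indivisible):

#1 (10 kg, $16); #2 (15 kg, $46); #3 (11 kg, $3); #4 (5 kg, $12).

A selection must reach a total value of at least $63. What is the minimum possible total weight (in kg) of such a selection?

30

Subsets with value ≥ 63, sorted by total weight:
- #1+#2+#4: weight 30, value 74
- #1+#2+#3: weight 36, value 65
Minimum weight: 30 kg.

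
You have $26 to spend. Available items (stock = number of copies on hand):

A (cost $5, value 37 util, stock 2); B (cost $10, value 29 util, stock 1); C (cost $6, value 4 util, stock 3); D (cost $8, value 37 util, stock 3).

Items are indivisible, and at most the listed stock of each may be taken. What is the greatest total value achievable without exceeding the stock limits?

148 util

Best selections within cost 26 and stock limits:
- 2×A + 2×D: cost 26, value 148
- 2×A + 1×C + 1×D: cost 24, value 115
Best: 148 util.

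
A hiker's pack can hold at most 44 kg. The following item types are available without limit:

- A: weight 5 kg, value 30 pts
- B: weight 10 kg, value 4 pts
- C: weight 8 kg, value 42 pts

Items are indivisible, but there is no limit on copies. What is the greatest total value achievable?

252 pts

Best value-per-unit is A at 30/5; filling with it alone gives 8×30 = 240.
Optimal mix: 7×A + 1×C → weight 43, value 252.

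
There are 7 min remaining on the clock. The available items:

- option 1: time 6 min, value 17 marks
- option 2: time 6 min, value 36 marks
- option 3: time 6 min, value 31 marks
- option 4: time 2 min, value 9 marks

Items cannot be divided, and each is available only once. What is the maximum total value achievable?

36 marks

Check high-value combinations within 7 min:
- option 2: time 6, value 36
- option 3: time 6, value 31
- option 1: time 6, value 17
- option 4: time 2, value 9
Best: 36 marks.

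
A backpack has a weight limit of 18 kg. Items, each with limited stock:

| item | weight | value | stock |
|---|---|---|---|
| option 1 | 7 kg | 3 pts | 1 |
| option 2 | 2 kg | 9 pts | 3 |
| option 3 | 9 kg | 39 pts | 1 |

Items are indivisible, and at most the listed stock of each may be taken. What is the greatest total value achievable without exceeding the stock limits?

Top feasible selections:
- 3×option 2 + 1×option 3: weight 15, value 66
- 2×option 2 + 1×option 3: weight 13, value 57
Best: 66 pts.

66 pts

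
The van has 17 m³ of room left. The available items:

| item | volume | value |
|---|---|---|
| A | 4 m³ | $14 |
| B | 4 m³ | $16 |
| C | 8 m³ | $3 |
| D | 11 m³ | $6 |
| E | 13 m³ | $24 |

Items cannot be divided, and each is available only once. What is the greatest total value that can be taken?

$40

Check high-value combinations within 17 m³:
- B+E: volume 4+13=17, value 16+24=40
- A+E: volume 4+13=17, value 14+24=38
- A+B+C: volume 4+4+8=16, value 14+16+3=33
Best: $40.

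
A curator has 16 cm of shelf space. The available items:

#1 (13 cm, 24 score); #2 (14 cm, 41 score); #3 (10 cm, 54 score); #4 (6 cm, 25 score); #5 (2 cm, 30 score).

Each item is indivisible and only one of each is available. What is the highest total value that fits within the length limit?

84 score

Check high-value combinations within 16 cm:
- #3+#5: length 10+2=12, value 54+30=84
- #3+#4: length 10+6=16, value 54+25=79
- #2+#5: length 14+2=16, value 41+30=71
- #4+#5: length 6+2=8, value 25+30=55
Best: 84 score.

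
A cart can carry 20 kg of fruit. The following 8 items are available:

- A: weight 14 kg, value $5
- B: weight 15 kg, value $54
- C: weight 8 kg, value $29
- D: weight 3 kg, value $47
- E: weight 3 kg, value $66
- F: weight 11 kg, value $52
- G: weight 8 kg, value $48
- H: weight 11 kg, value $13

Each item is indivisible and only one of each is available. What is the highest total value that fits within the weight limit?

This is a 0/1 knapsack; check combinations near the capacity.
- D+E+F: weight 3+3+11=17, value 47+66+52=165
- D+E+G: weight 3+3+8=14, value 47+66+48=161
- C+E+G: weight 8+3+8=19, value 29+66+48=143
Best: $165.

$165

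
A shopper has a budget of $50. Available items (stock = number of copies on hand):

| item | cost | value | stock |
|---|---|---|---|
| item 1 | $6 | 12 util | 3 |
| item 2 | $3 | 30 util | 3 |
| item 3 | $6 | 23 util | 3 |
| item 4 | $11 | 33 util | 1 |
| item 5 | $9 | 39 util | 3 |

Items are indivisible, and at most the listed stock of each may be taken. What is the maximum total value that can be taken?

Top feasible selections:
- 3×item 2 + 2×item 3 + 3×item 5: cost 48, value 253
- 3×item 2 + 2×item 3 + 1×item 4 + 2×item 5: cost 50, value 247
- 1×item 1 + 3×item 2 + 1×item 3 + 3×item 5: cost 48, value 242
- 3×item 2 + 1×item 4 + 3×item 5: cost 47, value 240
Best: 253 util.

253 util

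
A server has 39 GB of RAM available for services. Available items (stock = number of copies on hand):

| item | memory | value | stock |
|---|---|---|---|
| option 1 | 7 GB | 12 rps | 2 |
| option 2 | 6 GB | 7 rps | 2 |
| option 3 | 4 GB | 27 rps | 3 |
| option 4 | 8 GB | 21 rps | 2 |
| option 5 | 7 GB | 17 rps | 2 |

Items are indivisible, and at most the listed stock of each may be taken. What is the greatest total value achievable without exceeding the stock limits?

140 rps

Top feasible selections:
- 3×option 3 + 2×option 4 + 1×option 5: memory 35, value 140
- 3×option 3 + 1×option 4 + 2×option 5: memory 34, value 136
Best: 140 rps.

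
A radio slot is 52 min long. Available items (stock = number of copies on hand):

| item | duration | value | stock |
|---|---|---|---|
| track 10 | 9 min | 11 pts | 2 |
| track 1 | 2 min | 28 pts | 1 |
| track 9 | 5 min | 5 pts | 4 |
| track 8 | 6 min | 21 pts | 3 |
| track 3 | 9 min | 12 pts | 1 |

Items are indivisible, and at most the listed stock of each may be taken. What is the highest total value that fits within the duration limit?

130 pts

Top feasible selections:
- 2×track 10 + 1×track 1 + 1×track 9 + 3×track 8 + 1×track 3: duration 52, value 130
- 2×track 10 + 1×track 1 + 3×track 8 + 1×track 3: duration 47, value 125
Best: 130 pts.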